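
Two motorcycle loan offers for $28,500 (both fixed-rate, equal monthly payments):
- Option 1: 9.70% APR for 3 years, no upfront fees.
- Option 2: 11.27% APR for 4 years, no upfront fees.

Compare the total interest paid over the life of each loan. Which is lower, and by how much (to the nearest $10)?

Option 1: monthly rate = 9.7%/12 = 0.0080833; payment = 28,500 × 0.0080833 / (1 − (1+0.0080833)^−36) = $915.61.
Total interest on Option 1 = 36 × $915.61 − $28,500 = $4,461.96.
Option 2: at 11.27% the monthly rate is 0.0093917, so the payment is 28,500 × 0.0093917 / (1 − 1.0093917^−48) = $740.34.
Total interest on Option 2 = 48 × $740.34 − $28,500 = $7,036.32.
Option 1 is lower by $2,574.36.

Option 1 by $2,570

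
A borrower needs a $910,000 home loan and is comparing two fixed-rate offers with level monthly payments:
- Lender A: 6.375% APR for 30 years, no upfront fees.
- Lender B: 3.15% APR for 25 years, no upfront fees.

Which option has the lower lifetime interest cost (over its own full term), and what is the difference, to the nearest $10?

Lender A: at 6.375% the monthly rate is 0.0053125, so the payment is 910,000 × 0.0053125 / (1 − 1.0053125^−360) = $5,677.22.
Total interest on Lender A = 360 × $5,677.22 − $910,000 = $1,133,799.20.
Lender B: at 3.15% the monthly rate is 0.0026250, so the payment is 910,000 × 0.0026250 / (1 − 1.0026250^−300) = $4,386.65.
Total interest on Lender B = 300 × $4,386.65 − $910,000 = $405,995.00.
Lender B is lower by $727,804.20.

Lender B by $727,800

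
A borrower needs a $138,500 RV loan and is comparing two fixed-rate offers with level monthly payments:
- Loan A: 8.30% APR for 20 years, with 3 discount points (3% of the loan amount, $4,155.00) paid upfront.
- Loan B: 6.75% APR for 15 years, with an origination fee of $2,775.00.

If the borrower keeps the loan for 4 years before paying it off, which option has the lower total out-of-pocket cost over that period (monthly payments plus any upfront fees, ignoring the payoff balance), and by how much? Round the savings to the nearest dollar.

Loan A: at 8.30% the monthly rate is 0.0069167, so the payment is 138,500 × 0.0069167 / (1 − 1.0069167^−240) = $1,184.46.
Loan B: monthly rate = 6.75%/12 = 0.0056250; payment = 138,500 × 0.0056250 / (1 − (1+0.0056250)^−180) = $1,225.60.
Over 48 months: Loan A costs 48 × $1,184.46 + $4,155.00 = $61,009.08; Loan B costs 48 × $1,225.60 + $2,775.00 = $61,603.80.
Loan A is cheaper by $61,603.80 − $61,009.08 = $594.72.

Loan A by $595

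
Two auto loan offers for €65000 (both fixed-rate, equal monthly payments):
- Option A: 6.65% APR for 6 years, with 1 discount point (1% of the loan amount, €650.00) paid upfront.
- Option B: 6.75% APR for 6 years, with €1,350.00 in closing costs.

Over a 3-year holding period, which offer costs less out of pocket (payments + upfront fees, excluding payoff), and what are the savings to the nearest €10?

Option A by €810

Option A: at 6.65% the monthly rate is 0.0055417, so the payment is 65,000 × 0.0055417 / (1 − 1.0055417^−72) = €1,097.29.
Option B: monthly rate = 6.75%/12 = 0.0056250; payment = 65,000 × 0.0056250 / (1 − (1+0.0056250)^−72) = €1,100.40.
Over 36 months: Option A costs 36 × €1,097.29 + €650.00 = €40,152.44; Option B costs 36 × €1,100.40 + €1,350.00 = €40,964.40.
Option A is cheaper by €40,964.40 − €40,152.44 = €811.96.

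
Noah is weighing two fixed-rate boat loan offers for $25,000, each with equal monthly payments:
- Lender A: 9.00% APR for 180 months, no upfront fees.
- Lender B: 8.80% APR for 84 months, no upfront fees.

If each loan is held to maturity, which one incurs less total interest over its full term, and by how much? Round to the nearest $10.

Lender A: at 9.00% the monthly rate is 0.0075000, so the payment is 25,000 × 0.0075000 / (1 − 1.0075000^−180) = $253.57.
Total interest on Lender A = 180 × $253.57 − $25,000 = $20,642.60.
Lender B: at 8.80% the monthly rate is 0.0073333, so the payment is 25,000 × 0.0073333 / (1 − 1.0073333^−84) = $399.69.
Total interest on Lender B = 84 × $399.69 − $25,000 = $8,573.96.
Lender B is lower by $12,068.64.

Lender B by $12,070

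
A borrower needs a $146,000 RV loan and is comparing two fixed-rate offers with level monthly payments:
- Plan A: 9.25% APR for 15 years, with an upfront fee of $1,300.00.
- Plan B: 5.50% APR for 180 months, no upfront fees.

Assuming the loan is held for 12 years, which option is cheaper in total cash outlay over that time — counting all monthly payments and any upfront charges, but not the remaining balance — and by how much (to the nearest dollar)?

Plan B by $45,894

Plan A: monthly rate = 9.25%/12 = 0.0077083; payment = 146,000 × 0.0077083 / (1 − (1+0.0077083)^−180) = $1,502.62.
Plan B: monthly rate = 5.5%/12 = 0.0045833; payment = 146,000 × 0.0045833 / (1 − (1+0.0045833)^−180) = $1,192.94.
Over 144 months: Plan A costs 144 × $1,502.62 + $1,300.00 = $217,677.28; Plan B costs 144 × $1,192.94 = $171,783.36.
Plan B is cheaper by $217,677.28 − $171,783.36 = $45,893.92.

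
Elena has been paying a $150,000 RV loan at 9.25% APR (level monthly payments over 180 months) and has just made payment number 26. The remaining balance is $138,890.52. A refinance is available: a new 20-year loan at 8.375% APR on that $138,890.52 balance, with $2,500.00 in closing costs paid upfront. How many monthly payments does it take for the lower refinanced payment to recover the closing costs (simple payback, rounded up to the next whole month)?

Current payment = 150,000 × 9.25%/12 / (1 − (1+0.0077083)^−180) = $1,543.79.
Refinanced payment = 138,890.52 × 0.0069792 / (1 − (1+0.0069792)^−240) = $1,194.36.
Monthly savings = $1,543.79 − $1,194.36 = $349.43.
Break-even = $2,500.00 / $349.43 = 7.15 → 8 months.

8 months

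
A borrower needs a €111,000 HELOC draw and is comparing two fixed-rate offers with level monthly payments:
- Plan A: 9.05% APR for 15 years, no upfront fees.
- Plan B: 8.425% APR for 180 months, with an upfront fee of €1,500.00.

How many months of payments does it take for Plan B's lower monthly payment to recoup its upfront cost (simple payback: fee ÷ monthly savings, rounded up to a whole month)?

Plan A: monthly rate = 9.05%/12 = 0.0075417; payment = 111,000 × 0.0075417 / (1 − (1+0.0075417)^−180) = €1,129.14.
Plan B: monthly rate = 8.425%/12 = 0.0070208; payment = 111,000 × 0.0070208 / (1 − (1+0.0070208)^−180) = €1,088.19.
Monthly savings = €1,129.14 − €1,088.19 = €40.95.
Break-even = €1,500.00 / €40.95 = 36.63 → 37 months.

37 months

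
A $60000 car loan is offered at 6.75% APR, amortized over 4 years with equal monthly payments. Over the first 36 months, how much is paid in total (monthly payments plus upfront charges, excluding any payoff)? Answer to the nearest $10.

$51,470

At 6.75% the monthly rate is 0.0056250, so the payment is 60,000 × 0.0056250 / (1 − 1.0056250^−48) = $1,429.83.
Total outlay = 36 × $1,429.83 = $51,473.88.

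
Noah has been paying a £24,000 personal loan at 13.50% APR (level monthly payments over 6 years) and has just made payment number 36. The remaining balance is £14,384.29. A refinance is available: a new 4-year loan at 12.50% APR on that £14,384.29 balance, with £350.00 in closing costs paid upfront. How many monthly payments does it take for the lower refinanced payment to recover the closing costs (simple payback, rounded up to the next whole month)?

Current payment = 24,000 × 13.5%/12 / (1 − (1+0.0112500)^−72) = £488.14.
Refinanced payment = 14,384.29 × 0.0104167 / (1 − (1+0.0104167)^−48) = £382.33.
Monthly savings = £488.14 − £382.33 = £105.81.
Break-even = £350.00 / £105.81 = 3.31 → 4 months.

4 months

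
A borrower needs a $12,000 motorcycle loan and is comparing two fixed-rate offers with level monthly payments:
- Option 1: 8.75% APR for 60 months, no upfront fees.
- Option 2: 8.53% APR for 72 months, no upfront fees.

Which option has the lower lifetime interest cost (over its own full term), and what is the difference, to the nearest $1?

Option 1: at 8.75% the monthly rate is 0.0072917, so the payment is 12,000 × 0.0072917 / (1 − 1.0072917^−60) = $247.65.
Total interest on Option 1 = 60 × $247.65 − $12,000 = $2,859.00.
Option 2: monthly rate = 8.53%/12 = 0.0071083; payment = 12,000 × 0.0071083 / (1 − (1+0.0071083)^−72) = $213.52.
Total interest on Option 2 = 72 × $213.52 − $12,000 = $3,373.44.
Option 1 is lower by $514.44.

Option 1 by $514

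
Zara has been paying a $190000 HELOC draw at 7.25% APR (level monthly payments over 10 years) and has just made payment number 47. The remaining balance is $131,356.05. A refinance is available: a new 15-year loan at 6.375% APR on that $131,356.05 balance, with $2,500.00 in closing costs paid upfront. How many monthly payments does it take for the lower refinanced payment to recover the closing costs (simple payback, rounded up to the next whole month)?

Current payment = 190,000 × 7.25%/12 / (1 − (1+0.0060417)^−120) = $2,230.62.
Refinanced payment = 131,356.05 × 0.0053125 / (1 − (1+0.0053125)^−180) = $1,135.25.
Monthly savings = $2,230.62 − $1,135.25 = $1,095.37.
Break-even = $2,500.00 / $1,095.37 = 2.28 → 3 months.

3 months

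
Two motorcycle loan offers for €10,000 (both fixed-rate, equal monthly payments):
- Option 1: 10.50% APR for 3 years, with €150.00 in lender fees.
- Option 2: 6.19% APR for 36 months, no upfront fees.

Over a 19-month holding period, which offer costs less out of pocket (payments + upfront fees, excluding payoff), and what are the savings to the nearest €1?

Option 2 by €529

Option 1: at 10.50% the monthly rate is 0.0087500, so the payment is 10,000 × 0.0087500 / (1 − 1.0087500^−36) = €325.02.
Option 2: at 6.19% the monthly rate is 0.0051583, so the payment is 10,000 × 0.0051583 / (1 − 1.0051583^−36) = €305.08.
Over 19 months: Option 1 costs 19 × €325.02 + €150.00 = €6,325.38; Option 2 costs 19 × €305.08 = €5,796.52.
Option 2 is cheaper by €6,325.38 − €5,796.52 = €528.86.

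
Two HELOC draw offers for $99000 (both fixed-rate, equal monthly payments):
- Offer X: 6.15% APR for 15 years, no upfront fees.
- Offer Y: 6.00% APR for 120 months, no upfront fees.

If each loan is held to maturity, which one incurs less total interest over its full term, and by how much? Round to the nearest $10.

Offer X: at 6.15% the monthly rate is 0.0051250, so the payment is 99,000 × 0.0051250 / (1 − 1.0051250^−180) = $843.46.
Total interest on Offer X = 180 × $843.46 − $99,000 = $52,822.80.
Offer Y: monthly rate = 6%/12 = 0.0050000; payment = 99,000 × 0.0050000 / (1 − (1+0.0050000)^−120) = $1,099.10.
Total interest on Offer Y = 120 × $1,099.10 − $99,000 = $32,892.00.
Offer Y is lower by $19,930.80.

Offer Y by $19,930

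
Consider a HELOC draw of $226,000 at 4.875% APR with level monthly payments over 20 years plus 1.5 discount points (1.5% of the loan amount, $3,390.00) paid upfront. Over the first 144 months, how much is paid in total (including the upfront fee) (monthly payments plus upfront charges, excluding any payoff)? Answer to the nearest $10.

$215,930

At 4.875% the monthly rate is 0.0040625, so the payment is 226,000 × 0.0040625 / (1 − 1.0040625^−240) = $1,475.94.
Total outlay = 144 × $1,475.94 + $3,390.00 = $215,925.36.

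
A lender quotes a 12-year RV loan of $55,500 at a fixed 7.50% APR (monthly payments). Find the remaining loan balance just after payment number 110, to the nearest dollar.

$17,889

With monthly rate i = 7.5%/12 = 0.0062500, the balance after k of n payments is P · [(1+i)^n − (1+i)^k] / [(1+i)^n − 1].
(1+0.0062500)^144 = 2.45272380 and (1+0.0062500)^110 = 1.98448706, so the balance is 55,500 × (2.45272380 − 1.98448706) / (2.45272380 − 1) = $17,888.56.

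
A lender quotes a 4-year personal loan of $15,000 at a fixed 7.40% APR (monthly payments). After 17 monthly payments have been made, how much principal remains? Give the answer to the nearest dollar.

With monthly rate i = 7.4%/12 = 0.0061667, the balance after k of n payments is P · [(1+i)^n − (1+i)^k] / [(1+i)^n − 1].
(1+0.0061667)^48 = 1.34324868 and (1+0.0061667)^17 = 1.11016807, so the balance is 15,000 × (1.34324868 − 1.11016807) / (1.34324868 − 1) = $10,185.64.

$10,186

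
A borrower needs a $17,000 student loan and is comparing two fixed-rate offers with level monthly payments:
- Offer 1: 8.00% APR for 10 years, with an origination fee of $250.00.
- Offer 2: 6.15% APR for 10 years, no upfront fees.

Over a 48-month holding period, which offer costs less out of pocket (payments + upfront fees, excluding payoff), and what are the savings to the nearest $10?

Offer 2 by $1,030

Offer 1: at 8.00% the monthly rate is 0.0066667, so the payment is 17,000 × 0.0066667 / (1 − 1.0066667^−120) = $206.26.
Offer 2: monthly rate = 6.15%/12 = 0.0051250; payment = 17,000 × 0.0051250 / (1 − (1+0.0051250)^−120) = $190.02.
Over 48 months: Offer 1 costs 48 × $206.26 + $250.00 = $10,150.48; Offer 2 costs 48 × $190.02 = $9,120.96.
Offer 2 is cheaper by $10,150.48 − $9,120.96 = $1,029.52.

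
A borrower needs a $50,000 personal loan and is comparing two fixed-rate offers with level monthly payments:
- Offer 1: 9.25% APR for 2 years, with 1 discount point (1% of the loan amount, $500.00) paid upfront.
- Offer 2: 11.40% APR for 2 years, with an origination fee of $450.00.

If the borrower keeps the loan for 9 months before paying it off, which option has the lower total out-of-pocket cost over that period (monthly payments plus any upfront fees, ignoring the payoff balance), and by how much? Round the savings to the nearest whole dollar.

Offer 1: monthly rate = 9.25%/12 = 0.0077083; payment = 50,000 × 0.0077083 / (1 − (1+0.0077083)^−24) = $2,289.98.
Offer 2: monthly rate = 11.4%/12 = 0.0095000; payment = 50,000 × 0.0095000 / (1 − (1+0.0095000)^−24) = $2,339.69.
Over 9 months: Offer 1 costs 9 × $2,289.98 + $500.00 = $21,109.82; Offer 2 costs 9 × $2,339.69 + $450.00 = $21,507.21.
Offer 1 is cheaper by $21,507.21 − $21,109.82 = $397.39.

Offer 1 by $397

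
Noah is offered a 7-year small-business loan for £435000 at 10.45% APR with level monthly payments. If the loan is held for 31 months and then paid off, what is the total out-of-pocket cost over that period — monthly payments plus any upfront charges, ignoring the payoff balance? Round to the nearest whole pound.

Monthly rate = 10.45%/12 = 0.0087083; payment = 435,000 × 0.0087083 / (1 − (1+0.0087083)^−84) = £7,323.06.
Total outlay = 31 × £7,323.06 = £227,014.86.

£227,015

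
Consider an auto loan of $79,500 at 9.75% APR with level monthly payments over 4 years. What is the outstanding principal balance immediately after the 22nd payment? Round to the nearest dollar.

$46,863

With monthly rate i = 9.75%/12 = 0.0081250, the balance after k of n payments is P · [(1+i)^n − (1+i)^k] / [(1+i)^n − 1].
(1+0.0081250)^48 = 1.47465513 and (1+0.0081250)^22 = 1.19485846, so the balance is 79,500 × (1.47465513 − 1.19485846) / (1.47465513 − 1) = $46,863.15.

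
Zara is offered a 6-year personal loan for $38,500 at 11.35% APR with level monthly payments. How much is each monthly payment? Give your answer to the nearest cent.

At 11.35% the monthly rate is 0.0094583, so the payment is 38,500 × 0.0094583 / (1 − 1.0094583^−72) = $739.73.

$739.73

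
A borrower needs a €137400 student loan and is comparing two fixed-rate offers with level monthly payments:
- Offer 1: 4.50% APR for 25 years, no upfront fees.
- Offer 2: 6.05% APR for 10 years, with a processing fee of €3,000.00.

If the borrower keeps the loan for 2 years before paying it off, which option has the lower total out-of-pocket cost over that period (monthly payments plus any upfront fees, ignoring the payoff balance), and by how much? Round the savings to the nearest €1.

Offer 1: monthly rate = 4.5%/12 = 0.0037500; payment = 137,400 × 0.0037500 / (1 − (1+0.0037500)^−300) = €763.71.
Offer 2: monthly rate = 6.05%/12 = 0.0050417; payment = 137,400 × 0.0050417 / (1 − (1+0.0050417)^−120) = €1,528.87.
Over 24 months: Offer 1 costs 24 × €763.71 = €18,329.04; Offer 2 costs 24 × €1,528.87 + €3,000.00 = €39,692.88.
Offer 1 is cheaper by €39,692.88 − €18,329.04 = €21,363.84.

Offer 1 by €21,364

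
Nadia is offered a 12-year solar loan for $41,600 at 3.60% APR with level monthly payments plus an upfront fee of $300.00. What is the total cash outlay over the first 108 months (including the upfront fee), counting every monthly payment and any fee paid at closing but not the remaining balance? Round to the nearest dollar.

At 3.60% the monthly rate is 0.0030000, so the payment is 41,600 × 0.0030000 / (1 − 1.0030000^−144) = $356.19.
Total outlay = 108 × $356.19 + $300.00 = $38,768.52.

$38,769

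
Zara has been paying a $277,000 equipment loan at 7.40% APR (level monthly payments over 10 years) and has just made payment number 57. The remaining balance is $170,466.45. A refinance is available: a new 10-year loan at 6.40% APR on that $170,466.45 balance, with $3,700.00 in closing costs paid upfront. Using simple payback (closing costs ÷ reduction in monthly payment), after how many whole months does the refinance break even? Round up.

3 months

Current payment = 277,000 × 7.4%/12 / (1 − (1+0.0061667)^−120) = $3,273.60.
Refinanced payment = 170,466.45 × 0.0053333 / (1 − (1+0.0053333)^−120) = $1,926.95.
Monthly savings = $3,273.60 − $1,926.95 = $1,346.65.
Break-even = $3,700.00 / $1,346.65 = 2.75 → 3 months.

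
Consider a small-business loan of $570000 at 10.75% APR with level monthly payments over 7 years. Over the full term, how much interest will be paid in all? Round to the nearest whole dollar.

$243,542

Monthly rate = 10.75%/12 = 0.0089583; payment = 570,000 × 0.0089583 / (1 − (1+0.0089583)^−84) = $9,685.02.
Total paid = 84 × $9,685.02 = $813,541.68; interest = $813,541.68 − $570,000 = $243,541.68.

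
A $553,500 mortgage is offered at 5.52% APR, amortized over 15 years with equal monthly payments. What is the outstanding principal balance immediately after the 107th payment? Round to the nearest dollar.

With monthly rate i = 5.52%/12 = 0.0046000, the balance after k of n payments is P · [(1+i)^n − (1+i)^k] / [(1+i)^n − 1].
(1+0.0046000)^180 = 2.28439546 and (1+0.0046000)^107 = 1.63406602, so the balance is 553,500 × (2.28439546 − 1.63406602) / (2.28439546 − 1) = $280,254.30.

$280,254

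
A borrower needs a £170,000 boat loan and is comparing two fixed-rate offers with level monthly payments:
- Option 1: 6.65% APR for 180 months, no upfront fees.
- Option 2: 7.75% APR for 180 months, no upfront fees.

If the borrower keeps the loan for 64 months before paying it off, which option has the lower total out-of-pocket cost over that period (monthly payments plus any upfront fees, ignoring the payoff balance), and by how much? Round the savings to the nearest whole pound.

Option 1 by £6,735

Option 1: monthly rate = 6.65%/12 = 0.0055417; payment = 170,000 × 0.0055417 / (1 − (1+0.0055417)^−180) = £1,494.94.
Option 2: monthly rate = 7.75%/12 = 0.0064583; payment = 170,000 × 0.0064583 / (1 − (1+0.0064583)^−180) = £1,600.17.
Over 64 months: Option 1 costs 64 × £1,494.94 = £95,676.16; Option 2 costs 64 × £1,600.17 = £102,410.88.
Option 1 is cheaper by £102,410.88 − £95,676.16 = £6,734.72.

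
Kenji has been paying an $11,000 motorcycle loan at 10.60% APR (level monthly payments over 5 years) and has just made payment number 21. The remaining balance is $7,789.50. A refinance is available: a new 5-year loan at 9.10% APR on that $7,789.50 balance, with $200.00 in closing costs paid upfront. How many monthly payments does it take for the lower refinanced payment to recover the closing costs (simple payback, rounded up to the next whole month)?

Current payment = 11,000 × 10.6%/12 / (1 − (1+0.0088333)^−60) = $236.98.
Refinanced payment = 7,789.50 × 0.0075833 / (1 − (1+0.0075833)^−60) = $162.08.
Monthly savings = $236.98 − $162.08 = $74.90.
Break-even = $200.00 / $74.90 = 2.67 → 3 months.

3 months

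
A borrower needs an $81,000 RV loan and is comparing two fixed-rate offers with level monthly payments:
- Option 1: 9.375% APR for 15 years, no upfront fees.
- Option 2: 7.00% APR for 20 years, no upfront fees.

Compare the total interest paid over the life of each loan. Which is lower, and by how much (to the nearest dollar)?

Option 1: monthly rate = 9.375%/12 = 0.0078125; payment = 81,000 × 0.0078125 / (1 − (1+0.0078125)^−180) = $839.72.
Total interest on Option 1 = 180 × $839.72 − $81,000 = $70,149.60.
Option 2: at 7.00% the monthly rate is 0.0058333, so the payment is 81,000 × 0.0058333 / (1 − 1.0058333^−240) = $627.99.
Total interest on Option 2 = 240 × $627.99 − $81,000 = $69,717.60.
Option 2 is lower by $432.00.

Option 2 by $432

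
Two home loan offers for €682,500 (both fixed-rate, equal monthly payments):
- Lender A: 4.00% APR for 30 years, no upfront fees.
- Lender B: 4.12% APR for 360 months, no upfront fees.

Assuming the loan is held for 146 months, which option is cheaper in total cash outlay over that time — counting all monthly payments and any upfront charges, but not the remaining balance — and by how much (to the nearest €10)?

Lender A: at 4.00% the monthly rate is 0.0033333, so the payment is 682,500 × 0.0033333 / (1 − 1.0033333^−360) = €3,258.36.
Lender B: monthly rate = 4.12%/12 = 0.0034333; payment = 682,500 × 0.0034333 / (1 − (1+0.0034333)^−360) = €3,305.75.
Over 146 months: Lender A costs 146 × €3,258.36 = €475,720.56; Lender B costs 146 × €3,305.75 = €482,639.50.
Lender A is cheaper by €482,639.50 − €475,720.56 = €6,918.94.

Lender A by €6,920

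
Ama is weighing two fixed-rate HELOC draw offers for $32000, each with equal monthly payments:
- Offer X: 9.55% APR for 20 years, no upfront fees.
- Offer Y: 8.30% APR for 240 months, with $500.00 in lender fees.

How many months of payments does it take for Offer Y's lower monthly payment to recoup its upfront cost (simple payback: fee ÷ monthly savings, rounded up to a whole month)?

Offer X: monthly rate = 9.55%/12 = 0.0079583; payment = 32,000 × 0.0079583 / (1 − (1+0.0079583)^−240) = $299.33.
Offer Y: monthly rate = 8.3%/12 = 0.0069167; payment = 32,000 × 0.0069167 / (1 − (1+0.0069167)^−240) = $273.67.
Monthly savings = $299.33 − $273.67 = $25.66.
Break-even = $500.00 / $25.66 = 19.49 → 20 months.

20 months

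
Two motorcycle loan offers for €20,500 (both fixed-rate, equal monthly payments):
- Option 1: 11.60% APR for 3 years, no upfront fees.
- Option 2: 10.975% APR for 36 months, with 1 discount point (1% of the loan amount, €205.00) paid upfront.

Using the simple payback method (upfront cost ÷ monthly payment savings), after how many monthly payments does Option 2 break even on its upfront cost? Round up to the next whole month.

Option 1: monthly rate = 11.6%/12 = 0.0096667; payment = 20,500 × 0.0096667 / (1 − (1+0.0096667)^−36) = €676.98.
Option 2: at 10.975% the monthly rate is 0.0091458, so the payment is 20,500 × 0.0091458 / (1 − 1.0091458^−36) = €670.90.
Monthly savings = €676.98 − €670.90 = €6.08.
Break-even = €205.00 / €6.08 = 33.72 → 34 months.

34 months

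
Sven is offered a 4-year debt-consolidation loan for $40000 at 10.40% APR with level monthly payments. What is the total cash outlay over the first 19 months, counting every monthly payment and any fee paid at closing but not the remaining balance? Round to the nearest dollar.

Monthly rate = 10.4%/12 = 0.0086667; payment = 40,000 × 0.0086667 / (1 − (1+0.0086667)^−48) = $1,022.20.
Total outlay = 19 × $1,022.20 = $19,421.80.

$19,422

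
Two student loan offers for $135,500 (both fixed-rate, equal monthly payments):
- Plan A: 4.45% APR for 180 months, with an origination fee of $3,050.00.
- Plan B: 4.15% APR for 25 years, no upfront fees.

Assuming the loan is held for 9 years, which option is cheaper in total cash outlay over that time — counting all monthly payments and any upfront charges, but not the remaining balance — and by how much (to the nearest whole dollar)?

Plan A: monthly rate = 4.45%/12 = 0.0037083; payment = 135,500 × 0.0037083 / (1 − (1+0.0037083)^−180) = $1,033.11.
Plan B: at 4.15% the monthly rate is 0.0034583, so the payment is 135,500 × 0.0034583 / (1 − 1.0034583^−300) = $726.49.
Over 108 months: Plan A costs 108 × $1,033.11 + $3,050.00 = $114,625.88; Plan B costs 108 × $726.49 = $78,460.92.
Plan B is cheaper by $114,625.88 − $78,460.92 = $36,164.96.

Plan B by $36,165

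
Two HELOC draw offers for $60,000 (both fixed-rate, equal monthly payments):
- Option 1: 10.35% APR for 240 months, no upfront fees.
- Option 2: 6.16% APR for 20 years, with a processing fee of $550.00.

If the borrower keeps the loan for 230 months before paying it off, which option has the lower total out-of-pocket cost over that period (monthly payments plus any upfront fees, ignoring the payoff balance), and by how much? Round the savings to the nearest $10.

Option 1: at 10.35% the monthly rate is 0.0086250, so the payment is 60,000 × 0.0086250 / (1 − 1.0086250^−240) = $592.99.
Option 2: at 6.16% the monthly rate is 0.0051333, so the payment is 60,000 × 0.0051333 / (1 − 1.0051333^−240) = $435.42.
Over 230 months: Option 1 costs 230 × $592.99 = $136,387.70; Option 2 costs 230 × $435.42 + $550.00 = $100,696.60.
Option 2 is cheaper by $136,387.70 − $100,696.60 = $35,691.10.

Option 2 by $35,690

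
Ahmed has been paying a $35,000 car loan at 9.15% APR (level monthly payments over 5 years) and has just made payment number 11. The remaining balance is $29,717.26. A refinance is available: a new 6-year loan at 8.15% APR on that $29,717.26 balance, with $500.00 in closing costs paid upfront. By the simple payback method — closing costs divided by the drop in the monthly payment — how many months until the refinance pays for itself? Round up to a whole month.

Current payment = 35,000 × 9.15%/12 / (1 − (1+0.0076250)^−60) = $729.09.
Refinanced payment = 29,717.26 × 0.0067917 / (1 − (1+0.0067917)^−72) = $523.22.
Monthly savings = $729.09 − $523.22 = $205.87.
Break-even = $500.00 / $205.87 = 2.43 → 3 months.

3 months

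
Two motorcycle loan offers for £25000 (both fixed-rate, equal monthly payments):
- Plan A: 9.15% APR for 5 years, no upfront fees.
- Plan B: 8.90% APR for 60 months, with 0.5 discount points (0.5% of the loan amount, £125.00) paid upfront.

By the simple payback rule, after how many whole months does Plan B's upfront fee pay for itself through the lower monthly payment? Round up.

42 months

Plan A: at 9.15% the monthly rate is 0.0076250, so the payment is 25,000 × 0.0076250 / (1 − 1.0076250^−60) = £520.78.
Plan B: at 8.90% the monthly rate is 0.0074167, so the payment is 25,000 × 0.0074167 / (1 − 1.0074167^−60) = £517.75.
Monthly savings = £520.78 − £517.75 = £3.03.
Break-even = £125.00 / £3.03 = 41.25 → 42 months.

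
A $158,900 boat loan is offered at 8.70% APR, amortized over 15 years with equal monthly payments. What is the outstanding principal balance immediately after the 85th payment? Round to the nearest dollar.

$108,448

With monthly rate i = 8.7%/12 = 0.0072500, the balance after k of n payments is P · [(1+i)^n − (1+i)^k] / [(1+i)^n − 1].
(1+0.0072500)^180 = 3.67036868 and (1+0.0072500)^85 = 1.84785745, so the balance is 158,900 × (3.67036868 − 1.84785745) / (3.67036868 − 1) = $108,448.33.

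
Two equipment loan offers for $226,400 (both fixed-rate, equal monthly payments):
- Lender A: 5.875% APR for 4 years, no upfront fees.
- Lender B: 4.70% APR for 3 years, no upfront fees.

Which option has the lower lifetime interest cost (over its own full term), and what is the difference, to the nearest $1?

Lender B by $11,416

Lender A: at 5.875% the monthly rate is 0.0048958, so the payment is 226,400 × 0.0048958 / (1 − 1.0048958^−48) = $5,304.05.
Total interest on Lender A = 48 × $5,304.05 − $226,400 = $28,194.40.
Lender B: monthly rate = 4.7%/12 = 0.0039167; payment = 226,400 × 0.0039167 / (1 − (1+0.0039167)^−36) = $6,754.96.
Total interest on Lender B = 36 × $6,754.96 − $226,400 = $16,778.56.
Lender B is lower by $11,415.84.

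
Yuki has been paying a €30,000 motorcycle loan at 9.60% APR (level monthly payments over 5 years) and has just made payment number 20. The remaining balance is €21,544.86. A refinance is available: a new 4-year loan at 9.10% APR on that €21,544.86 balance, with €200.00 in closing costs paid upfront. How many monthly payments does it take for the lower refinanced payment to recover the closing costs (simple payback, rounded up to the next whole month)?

3 months

Current payment = 30,000 × 9.6%/12 / (1 − (1+0.0080000)^−60) = €631.52.
Refinanced payment = 21,544.86 × 0.0075833 / (1 − (1+0.0075833)^−48) = €537.17.
Monthly savings = €631.52 − €537.17 = €94.35.
Break-even = €200.00 / €94.35 = 2.12 → 3 months.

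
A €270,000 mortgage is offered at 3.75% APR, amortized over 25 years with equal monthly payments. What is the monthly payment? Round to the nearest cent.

€1,388.15

At 3.75% the monthly rate is 0.0031250, so the payment is 270,000 × 0.0031250 / (1 − 1.0031250^−300) = €1,388.15.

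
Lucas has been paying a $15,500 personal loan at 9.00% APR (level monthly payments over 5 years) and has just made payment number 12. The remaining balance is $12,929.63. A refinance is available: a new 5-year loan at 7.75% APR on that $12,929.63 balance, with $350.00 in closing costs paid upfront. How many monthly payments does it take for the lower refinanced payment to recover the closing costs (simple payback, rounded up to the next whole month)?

6 months

Current payment = 15,500 × 9%/12 / (1 − (1+0.0075000)^−60) = $321.75.
Refinanced payment = 12,929.63 × 0.0064583 / (1 − (1+0.0064583)^−60) = $260.62.
Monthly savings = $321.75 − $260.62 = $61.13.
Break-even = $350.00 / $61.13 = 5.73 → 6 months.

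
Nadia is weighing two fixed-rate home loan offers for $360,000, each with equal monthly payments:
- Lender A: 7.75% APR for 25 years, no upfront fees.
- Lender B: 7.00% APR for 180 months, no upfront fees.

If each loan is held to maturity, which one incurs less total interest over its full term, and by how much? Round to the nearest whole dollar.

Lender A: monthly rate = 7.75%/12 = 0.0064583; payment = 360,000 × 0.0064583 / (1 − (1+0.0064583)^−300) = $2,719.18.
Total interest on Lender A = 300 × $2,719.18 − $360,000 = $455,754.00.
Lender B: at 7.00% the monthly rate is 0.0058333, so the payment is 360,000 × 0.0058333 / (1 − 1.0058333^−180) = $3,235.78.
Total interest on Lender B = 180 × $3,235.78 − $360,000 = $222,440.40.
Lender B is lower by $233,313.60.

Lender B by $233,314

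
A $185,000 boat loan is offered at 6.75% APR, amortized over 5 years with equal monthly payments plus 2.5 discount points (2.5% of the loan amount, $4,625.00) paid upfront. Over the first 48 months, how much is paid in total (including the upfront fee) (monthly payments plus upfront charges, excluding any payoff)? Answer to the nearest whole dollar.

$179,414

Monthly rate = 6.75%/12 = 0.0056250; payment = 185,000 × 0.0056250 / (1 − (1+0.0056250)^−60) = $3,641.44.
Total outlay = 48 × $3,641.44 + $4,625.00 = $179,414.12.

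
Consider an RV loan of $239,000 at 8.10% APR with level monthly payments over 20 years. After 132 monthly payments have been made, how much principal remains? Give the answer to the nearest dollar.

With monthly rate i = 8.1%/12 = 0.0067500, the balance after k of n payments is P · [(1+i)^n − (1+i)^k] / [(1+i)^n − 1].
(1+0.0067500)^240 = 5.02566096 and (1+0.0067500)^132 = 2.43027966, so the balance is 239,000 × (5.02566096 − 2.43027966) / (5.02566096 − 1) = $154,085.54.

$154,086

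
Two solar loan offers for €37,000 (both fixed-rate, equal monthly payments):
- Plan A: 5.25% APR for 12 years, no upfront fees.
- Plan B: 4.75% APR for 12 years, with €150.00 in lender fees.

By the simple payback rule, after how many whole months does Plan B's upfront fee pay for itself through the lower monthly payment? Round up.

Plan A: at 5.25% the monthly rate is 0.0043750, so the payment is 37,000 × 0.0043750 / (1 − 1.0043750^−144) = €346.87.
Plan B: at 4.75% the monthly rate is 0.0039583, so the payment is 37,000 × 0.0039583 / (1 − 1.0039583^−144) = €337.59.
Monthly savings = €346.87 − €337.59 = €9.28.
Break-even = €150.00 / €9.28 = 16.16 → 17 months.

17 months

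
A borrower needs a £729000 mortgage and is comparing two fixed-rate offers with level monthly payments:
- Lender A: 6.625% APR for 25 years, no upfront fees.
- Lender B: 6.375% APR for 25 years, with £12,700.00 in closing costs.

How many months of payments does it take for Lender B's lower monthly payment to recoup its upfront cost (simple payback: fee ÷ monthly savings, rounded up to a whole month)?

112 months

Lender A: at 6.625% the monthly rate is 0.0055208, so the payment is 729,000 × 0.0055208 / (1 − 1.0055208^−300) = £4,979.35.
Lender B: monthly rate = 6.375%/12 = 0.0053125; payment = 729,000 × 0.0053125 / (1 − (1+0.0053125)^−300) = £4,865.47.
Monthly savings = £4,979.35 − £4,865.47 = £113.88.
Break-even = £12,700.00 / £113.88 = 111.52 → 112 months.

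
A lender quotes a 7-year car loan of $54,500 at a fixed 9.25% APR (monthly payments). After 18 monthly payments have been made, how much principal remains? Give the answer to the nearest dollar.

$45,584

With monthly rate i = 9.25%/12 = 0.0077083, the balance after k of n payments is P · [(1+i)^n − (1+i)^k] / [(1+i)^n − 1].
(1+0.0077083)^84 = 1.90601977 and (1+0.0077083)^18 = 1.14822580, so the balance is 54,500 × (1.90601977 − 1.14822580) / (1.90601977 − 1) = $45,583.74.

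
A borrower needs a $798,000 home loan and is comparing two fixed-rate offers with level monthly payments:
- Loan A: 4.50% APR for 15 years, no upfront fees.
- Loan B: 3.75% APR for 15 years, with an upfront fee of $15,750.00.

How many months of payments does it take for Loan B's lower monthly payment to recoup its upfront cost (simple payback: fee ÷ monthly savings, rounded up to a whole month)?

53 months

Loan A: monthly rate = 4.5%/12 = 0.0037500; payment = 798,000 × 0.0037500 / (1 − (1+0.0037500)^−180) = $6,104.65.
Loan B: monthly rate = 3.75%/12 = 0.0031250; payment = 798,000 × 0.0031250 / (1 − (1+0.0031250)^−180) = $5,803.24.
Monthly savings = $6,104.65 − $5,803.24 = $301.41.
Break-even = $15,750.00 / $301.41 = 52.25 → 53 months.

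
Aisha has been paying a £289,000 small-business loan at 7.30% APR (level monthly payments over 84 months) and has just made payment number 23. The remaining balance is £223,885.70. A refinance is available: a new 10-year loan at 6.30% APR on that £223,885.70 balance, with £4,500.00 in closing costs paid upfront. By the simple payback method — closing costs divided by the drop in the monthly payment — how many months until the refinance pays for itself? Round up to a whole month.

3 months

Current payment = 289,000 × 7.3%/12 / (1 − (1+0.0060833)^−84) = £4,404.29.
Refinanced payment = 223,885.70 × 0.0052500 / (1 − (1+0.0052500)^−120) = £2,519.45.
Monthly savings = £4,404.29 − £2,519.45 = £1,884.84.
Break-even = £4,500.00 / £1,884.84 = 2.39 → 3 months.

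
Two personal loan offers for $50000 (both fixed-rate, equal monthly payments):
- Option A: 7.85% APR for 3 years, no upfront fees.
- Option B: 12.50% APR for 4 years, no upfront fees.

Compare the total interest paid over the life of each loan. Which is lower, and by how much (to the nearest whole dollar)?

Option A by $7,511

Option A: monthly rate = 7.85%/12 = 0.0065417; payment = 50,000 × 0.0065417 / (1 − (1+0.0065417)^−36) = $1,563.36.
Total interest on Option A = 36 × $1,563.36 − $50,000 = $6,280.96.
Option B: at 12.50% the monthly rate is 0.0104167, so the payment is 50,000 × 0.0104167 / (1 − 1.0104167^−48) = $1,329.00.
Total interest on Option B = 48 × $1,329.00 − $50,000 = $13,792.00.
Option A is lower by $7,511.04.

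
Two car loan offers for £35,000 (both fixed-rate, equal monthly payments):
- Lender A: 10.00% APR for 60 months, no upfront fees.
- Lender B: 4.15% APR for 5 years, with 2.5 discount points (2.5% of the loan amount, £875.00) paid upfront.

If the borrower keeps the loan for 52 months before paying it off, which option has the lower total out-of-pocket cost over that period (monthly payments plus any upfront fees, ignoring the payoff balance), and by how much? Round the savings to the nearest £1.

Lender B by £4,153

Lender A: monthly rate = 10%/12 = 0.0083333; payment = 35,000 × 0.0083333 / (1 − (1+0.0083333)^−60) = £743.65.
Lender B: monthly rate = 4.15%/12 = 0.0034583; payment = 35,000 × 0.0034583 / (1 − (1+0.0034583)^−60) = £646.95.
Over 52 months: Lender A costs 52 × £743.65 = £38,669.80; Lender B costs 52 × £646.95 + £875.00 = £34,516.40.
Lender B is cheaper by £38,669.80 − £34,516.40 = £4,153.40.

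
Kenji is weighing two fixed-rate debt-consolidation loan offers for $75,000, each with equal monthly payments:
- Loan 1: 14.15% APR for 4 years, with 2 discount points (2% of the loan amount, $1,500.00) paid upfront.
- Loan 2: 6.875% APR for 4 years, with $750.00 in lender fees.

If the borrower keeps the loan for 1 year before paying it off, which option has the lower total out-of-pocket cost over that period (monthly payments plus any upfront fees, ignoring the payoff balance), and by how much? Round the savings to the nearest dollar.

Loan 1: monthly rate = 14.15%/12 = 0.0117917; payment = 75,000 × 0.0117917 / (1 − (1+0.0117917)^−48) = $2,055.13.
Loan 2: at 6.875% the monthly rate is 0.0057292, so the payment is 75,000 × 0.0057292 / (1 − 1.0057292^−48) = $1,791.62.
Over 12 months: Loan 1 costs 12 × $2,055.13 + $1,500.00 = $26,161.56; Loan 2 costs 12 × $1,791.62 + $750.00 = $22,249.44.
Loan 2 is cheaper by $26,161.56 − $22,249.44 = $3,912.12.

Loan 2 by $3,912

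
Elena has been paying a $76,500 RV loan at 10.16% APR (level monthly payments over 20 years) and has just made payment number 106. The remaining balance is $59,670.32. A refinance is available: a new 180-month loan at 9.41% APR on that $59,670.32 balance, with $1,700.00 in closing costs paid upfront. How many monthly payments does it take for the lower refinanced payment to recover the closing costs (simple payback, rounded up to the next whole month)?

Current payment = 76,500 × 10.16%/12 / (1 − (1+0.0084667)^−240) = $746.37.
Refinanced payment = 59,670.32 × 0.0078417 / (1 − (1+0.0078417)^−180) = $619.86.
Monthly savings = $746.37 − $619.86 = $126.51.
Break-even = $1,700.00 / $126.51 = 13.44 → 14 months.

14 months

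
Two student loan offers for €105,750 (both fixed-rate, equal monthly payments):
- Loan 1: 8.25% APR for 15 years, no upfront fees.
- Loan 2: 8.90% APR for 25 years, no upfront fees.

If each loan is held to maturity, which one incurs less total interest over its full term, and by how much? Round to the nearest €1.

Loan 1 by €79,400

Loan 1: monthly rate = 8.25%/12 = 0.0068750; payment = 105,750 × 0.0068750 / (1 − (1+0.0068750)^−180) = €1,025.92.
Total interest on Loan 1 = 180 × €1,025.92 − €105,750 = €78,915.60.
Loan 2: monthly rate = 8.9%/12 = 0.0074167; payment = 105,750 × 0.0074167 / (1 − (1+0.0074167)^−300) = €880.22.
Total interest on Loan 2 = 300 × €880.22 − €105,750 = €158,316.00.
Loan 1 is lower by €79,400.40.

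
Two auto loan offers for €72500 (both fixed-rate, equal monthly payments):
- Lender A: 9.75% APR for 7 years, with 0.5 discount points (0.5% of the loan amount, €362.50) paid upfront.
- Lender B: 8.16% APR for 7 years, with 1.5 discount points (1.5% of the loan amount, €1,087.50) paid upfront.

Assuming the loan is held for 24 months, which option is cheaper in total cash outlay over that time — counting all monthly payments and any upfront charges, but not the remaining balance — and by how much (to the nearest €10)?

Lender B by €680

Lender A: monthly rate = 9.75%/12 = 0.0081250; payment = 72,500 × 0.0081250 / (1 − (1+0.0081250)^−84) = €1,194.24.
Lender B: at 8.16% the monthly rate is 0.0068000, so the payment is 72,500 × 0.0068000 / (1 − 1.0068000^−84) = €1,135.79.
Over 24 months: Lender A costs 24 × €1,194.24 + €362.50 = €29,024.26; Lender B costs 24 × €1,135.79 + €1,087.50 = €28,346.46.
Lender B is cheaper by €29,024.26 − €28,346.46 = €677.80.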